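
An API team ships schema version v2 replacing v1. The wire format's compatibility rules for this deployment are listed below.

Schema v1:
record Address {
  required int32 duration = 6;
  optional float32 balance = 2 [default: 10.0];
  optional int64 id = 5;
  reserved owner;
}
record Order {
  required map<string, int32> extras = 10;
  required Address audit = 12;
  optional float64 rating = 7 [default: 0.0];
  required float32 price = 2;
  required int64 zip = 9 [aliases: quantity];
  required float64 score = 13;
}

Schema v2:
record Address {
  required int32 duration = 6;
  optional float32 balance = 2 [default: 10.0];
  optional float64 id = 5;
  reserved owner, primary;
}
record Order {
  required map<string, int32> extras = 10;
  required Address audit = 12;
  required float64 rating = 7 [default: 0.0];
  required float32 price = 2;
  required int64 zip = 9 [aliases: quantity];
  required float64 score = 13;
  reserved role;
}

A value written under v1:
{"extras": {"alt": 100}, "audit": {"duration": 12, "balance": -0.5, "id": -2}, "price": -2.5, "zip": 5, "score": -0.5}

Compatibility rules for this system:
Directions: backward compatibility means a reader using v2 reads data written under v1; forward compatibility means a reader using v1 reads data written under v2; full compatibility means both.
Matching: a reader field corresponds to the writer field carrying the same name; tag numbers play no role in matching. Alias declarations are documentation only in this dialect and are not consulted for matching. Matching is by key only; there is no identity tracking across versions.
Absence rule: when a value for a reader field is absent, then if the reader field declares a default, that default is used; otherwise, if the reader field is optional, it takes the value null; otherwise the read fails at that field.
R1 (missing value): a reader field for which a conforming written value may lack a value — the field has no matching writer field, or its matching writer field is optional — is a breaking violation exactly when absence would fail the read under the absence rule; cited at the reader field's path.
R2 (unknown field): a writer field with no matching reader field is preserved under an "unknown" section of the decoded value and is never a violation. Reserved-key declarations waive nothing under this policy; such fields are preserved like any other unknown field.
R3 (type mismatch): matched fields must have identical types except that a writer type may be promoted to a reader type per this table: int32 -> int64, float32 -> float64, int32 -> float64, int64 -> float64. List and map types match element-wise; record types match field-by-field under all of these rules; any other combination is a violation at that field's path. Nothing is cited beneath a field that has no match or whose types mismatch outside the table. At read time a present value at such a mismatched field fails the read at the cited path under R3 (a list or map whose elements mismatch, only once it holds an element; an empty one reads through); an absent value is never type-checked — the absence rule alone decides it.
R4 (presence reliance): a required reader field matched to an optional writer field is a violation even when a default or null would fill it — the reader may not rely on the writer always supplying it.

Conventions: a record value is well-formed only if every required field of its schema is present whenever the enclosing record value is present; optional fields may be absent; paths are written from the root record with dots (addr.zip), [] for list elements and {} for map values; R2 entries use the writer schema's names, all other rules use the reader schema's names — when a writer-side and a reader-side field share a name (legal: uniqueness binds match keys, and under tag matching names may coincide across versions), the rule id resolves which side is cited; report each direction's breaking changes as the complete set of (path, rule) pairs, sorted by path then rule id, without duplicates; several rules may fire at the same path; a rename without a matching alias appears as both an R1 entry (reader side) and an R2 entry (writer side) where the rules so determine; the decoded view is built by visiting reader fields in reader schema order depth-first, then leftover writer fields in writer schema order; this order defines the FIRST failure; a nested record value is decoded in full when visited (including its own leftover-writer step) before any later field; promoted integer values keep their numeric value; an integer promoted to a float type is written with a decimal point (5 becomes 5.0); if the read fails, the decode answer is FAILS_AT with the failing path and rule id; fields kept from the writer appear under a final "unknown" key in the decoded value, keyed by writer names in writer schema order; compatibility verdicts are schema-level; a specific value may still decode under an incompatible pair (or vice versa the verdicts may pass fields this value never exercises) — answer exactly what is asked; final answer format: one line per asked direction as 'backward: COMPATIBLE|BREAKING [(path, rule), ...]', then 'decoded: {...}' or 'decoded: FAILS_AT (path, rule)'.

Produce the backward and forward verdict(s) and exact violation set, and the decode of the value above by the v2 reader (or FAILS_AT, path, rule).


in Order below, arrows point writer -> reader
checking backward for Order: reader v2 against writer v1:
  map<string, int32> -> map<string, int32>, writer required: extras aligns to extras
  Address -> Address, writer required: audit aligns to audit
  float64 -> float64, writer optional: rating aligns to rating
  float32 -> float32, writer required: price aligns to price
  int64 -> int64, writer required: zip aligns to zip
  float64 -> float64, writer required: score aligns to score
  int32 -> int32, writer required: audit.duration aligns to audit.duration
  float32 -> float32, writer optional: audit.balance aligns to audit.balance
  int64 -> float64, writer optional: audit.id aligns to audit.id
  breaking: (rating, R4)
  => backward verdict for Order: BREAKING, 1 violation(s)
checking forward for Order: reader v1 against writer v2:
  map<string, int32> -> map<string, int32>, writer required: extras aligns to extras
  Address -> Address, writer required: audit aligns to audit
  float64 -> float64, writer required: rating aligns to rating
  float32 -> float32, writer required: price aligns to price
  int64 -> int64, writer required: zip aligns to zip
  float64 -> float64, writer required: score aligns to score
  int32 -> int32, writer required: audit.duration aligns to audit.duration
  float32 -> float32, writer optional: audit.balance aligns to audit.balance
  float64 -> int64, writer optional: audit.id aligns to audit.id
  breaking: (audit.id, R3)
  => forward verdict for Order: BREAKING, 1 violation(s)
decode walk for Order under reader schema v2:
  extras := {"alt": 100}
  audit.duration := 12
  audit.balance := -0.5
  audit.id := -2.0 (int64 -> float64)
  rating := 0.0 (no value, default fills)
  price := -2.5
  zip := 5
  score := -0.5
  => decoded: {"extras": {"alt": 100}, "audit": {"duration": 12, "balance": -0.5, "id": -2.0}, "rating": 0.0, "price": -2.5, "zip": 5, "score": -0.5}

backward: BREAKING [(rating, R4)]; forward: BREAKING [(audit.id, R3)]; decoded: {"extras": {"alt": 100}, "audit": {"duration": 12, "balance": -0.5, "id": -2.0}, "rating": 0.0, "price": -2.5, "zip": 5, "score": -0.5}


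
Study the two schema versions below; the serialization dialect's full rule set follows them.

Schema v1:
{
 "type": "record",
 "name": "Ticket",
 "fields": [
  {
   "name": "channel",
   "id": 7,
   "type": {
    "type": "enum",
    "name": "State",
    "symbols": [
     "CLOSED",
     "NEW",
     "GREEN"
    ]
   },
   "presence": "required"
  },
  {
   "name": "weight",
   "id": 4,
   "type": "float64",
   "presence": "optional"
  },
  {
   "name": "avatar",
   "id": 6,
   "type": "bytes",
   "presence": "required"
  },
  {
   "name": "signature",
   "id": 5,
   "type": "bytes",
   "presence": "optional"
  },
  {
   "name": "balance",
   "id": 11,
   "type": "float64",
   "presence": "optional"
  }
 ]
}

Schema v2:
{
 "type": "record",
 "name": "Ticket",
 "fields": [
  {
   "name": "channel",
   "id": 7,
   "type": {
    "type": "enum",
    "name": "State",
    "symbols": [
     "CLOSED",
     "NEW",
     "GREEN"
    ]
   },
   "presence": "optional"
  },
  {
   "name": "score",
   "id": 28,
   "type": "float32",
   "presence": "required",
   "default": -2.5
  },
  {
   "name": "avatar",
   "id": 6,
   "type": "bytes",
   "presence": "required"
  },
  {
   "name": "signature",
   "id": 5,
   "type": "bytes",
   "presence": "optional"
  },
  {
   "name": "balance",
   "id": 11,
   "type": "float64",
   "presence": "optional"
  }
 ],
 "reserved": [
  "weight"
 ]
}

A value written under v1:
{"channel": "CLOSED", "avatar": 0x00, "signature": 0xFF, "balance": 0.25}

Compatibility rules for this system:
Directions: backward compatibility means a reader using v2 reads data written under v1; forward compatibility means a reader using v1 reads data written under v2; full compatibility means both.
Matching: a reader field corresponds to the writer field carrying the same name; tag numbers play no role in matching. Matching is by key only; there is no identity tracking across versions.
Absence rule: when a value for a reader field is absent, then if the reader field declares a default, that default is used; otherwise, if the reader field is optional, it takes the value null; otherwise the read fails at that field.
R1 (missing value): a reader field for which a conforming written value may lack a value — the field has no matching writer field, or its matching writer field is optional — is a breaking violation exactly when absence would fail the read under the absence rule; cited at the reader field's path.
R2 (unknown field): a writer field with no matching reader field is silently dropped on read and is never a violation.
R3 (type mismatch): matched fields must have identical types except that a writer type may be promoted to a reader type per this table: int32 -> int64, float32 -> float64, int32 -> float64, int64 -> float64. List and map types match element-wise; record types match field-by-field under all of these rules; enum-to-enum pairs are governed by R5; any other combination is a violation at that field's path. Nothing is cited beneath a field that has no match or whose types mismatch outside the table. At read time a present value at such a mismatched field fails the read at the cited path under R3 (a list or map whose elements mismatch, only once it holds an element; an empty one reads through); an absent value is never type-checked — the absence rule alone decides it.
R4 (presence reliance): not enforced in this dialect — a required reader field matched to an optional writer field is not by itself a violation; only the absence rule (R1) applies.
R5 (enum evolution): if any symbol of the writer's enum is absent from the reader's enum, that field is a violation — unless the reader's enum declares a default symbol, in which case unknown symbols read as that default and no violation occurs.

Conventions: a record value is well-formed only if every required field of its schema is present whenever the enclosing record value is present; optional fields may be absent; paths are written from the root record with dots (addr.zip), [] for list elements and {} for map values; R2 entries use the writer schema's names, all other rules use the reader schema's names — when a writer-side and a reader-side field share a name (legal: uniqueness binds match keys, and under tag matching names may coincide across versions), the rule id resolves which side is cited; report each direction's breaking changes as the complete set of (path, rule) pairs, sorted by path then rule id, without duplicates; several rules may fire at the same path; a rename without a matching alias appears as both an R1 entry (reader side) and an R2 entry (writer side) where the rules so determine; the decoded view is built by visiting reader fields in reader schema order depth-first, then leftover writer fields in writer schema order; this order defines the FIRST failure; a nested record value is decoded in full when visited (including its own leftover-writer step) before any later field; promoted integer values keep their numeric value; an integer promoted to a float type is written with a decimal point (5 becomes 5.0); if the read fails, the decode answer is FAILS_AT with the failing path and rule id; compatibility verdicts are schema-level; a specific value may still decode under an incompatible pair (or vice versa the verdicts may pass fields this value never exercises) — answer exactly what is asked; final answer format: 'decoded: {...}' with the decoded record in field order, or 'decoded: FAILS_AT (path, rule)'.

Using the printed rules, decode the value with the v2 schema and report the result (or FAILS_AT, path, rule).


decoded: {"channel": "CLOSED", "score": -2.5, "avatar": 0x00, "signature": 0xFF, "balance": 0.25}

each type pair in Ticket: writer, then reader
migrating the Ticket value to v2:
  channel := "CLOSED"
  score := -2.5 (no value, default fills)
  avatar := 0x00
  signature := 0xFF
  balance := 0.25
  => decoded: {"channel": "CLOSED", "score": -2.5, "avatar": 0x00, "signature": 0xFF, "balance": 0.25}
remaining Ticket differences; none change what is asked:
  field channel in record Ticket: required changed to optional -> changes Ticket's schema-level verdicts only — the decode of this value is the same


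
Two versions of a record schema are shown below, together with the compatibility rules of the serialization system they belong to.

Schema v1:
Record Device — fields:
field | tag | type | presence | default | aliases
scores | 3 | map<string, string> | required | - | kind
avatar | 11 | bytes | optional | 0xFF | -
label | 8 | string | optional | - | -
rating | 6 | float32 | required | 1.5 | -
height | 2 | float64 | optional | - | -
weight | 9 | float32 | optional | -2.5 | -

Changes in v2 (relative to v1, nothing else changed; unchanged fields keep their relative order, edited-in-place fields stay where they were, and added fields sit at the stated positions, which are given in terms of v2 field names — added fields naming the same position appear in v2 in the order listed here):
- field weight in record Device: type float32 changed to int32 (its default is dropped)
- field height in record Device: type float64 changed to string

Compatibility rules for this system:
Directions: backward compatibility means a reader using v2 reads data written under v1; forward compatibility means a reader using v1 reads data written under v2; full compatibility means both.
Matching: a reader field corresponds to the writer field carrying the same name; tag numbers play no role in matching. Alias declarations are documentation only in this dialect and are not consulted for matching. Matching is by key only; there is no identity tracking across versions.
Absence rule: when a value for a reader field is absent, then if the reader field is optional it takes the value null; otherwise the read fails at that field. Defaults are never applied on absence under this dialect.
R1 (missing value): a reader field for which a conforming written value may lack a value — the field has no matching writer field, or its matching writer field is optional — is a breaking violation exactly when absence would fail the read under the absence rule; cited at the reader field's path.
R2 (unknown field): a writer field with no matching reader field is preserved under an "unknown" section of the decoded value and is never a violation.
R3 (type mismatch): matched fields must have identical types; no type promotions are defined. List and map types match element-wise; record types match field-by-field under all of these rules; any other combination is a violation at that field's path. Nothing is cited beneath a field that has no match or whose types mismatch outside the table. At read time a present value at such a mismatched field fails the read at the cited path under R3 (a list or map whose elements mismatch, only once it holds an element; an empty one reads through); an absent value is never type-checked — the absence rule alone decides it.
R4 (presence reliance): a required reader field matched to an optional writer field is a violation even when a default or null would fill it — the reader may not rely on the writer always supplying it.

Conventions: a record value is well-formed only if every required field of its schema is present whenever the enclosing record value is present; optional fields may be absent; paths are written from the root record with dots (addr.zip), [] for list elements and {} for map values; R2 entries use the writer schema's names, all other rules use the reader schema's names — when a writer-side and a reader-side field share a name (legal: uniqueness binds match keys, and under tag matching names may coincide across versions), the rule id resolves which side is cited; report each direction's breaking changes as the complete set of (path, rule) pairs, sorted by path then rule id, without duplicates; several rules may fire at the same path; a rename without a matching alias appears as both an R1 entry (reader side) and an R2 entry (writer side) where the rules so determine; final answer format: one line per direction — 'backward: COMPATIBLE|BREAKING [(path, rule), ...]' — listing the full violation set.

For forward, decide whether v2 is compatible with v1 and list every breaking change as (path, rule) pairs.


forward: BREAKING [(height, R3), (weight, R3)]

each type pair in Device: writer, then reader
forward for Device (reader v1, writer v2):
  scores <- scores (map<string, string> -> map<string, string>, writer required)
  avatar <- avatar (bytes -> bytes, writer optional)
  label <- label (string -> string, writer optional)
  rating <- rating (float32 -> float32, writer required)
  height <- height (string -> float64, writer optional)
  weight <- weight (int32 -> float32, writer optional)
  violation R3 at height
  violation R3 at weight
  forward on Device therefore BREAKING (2)


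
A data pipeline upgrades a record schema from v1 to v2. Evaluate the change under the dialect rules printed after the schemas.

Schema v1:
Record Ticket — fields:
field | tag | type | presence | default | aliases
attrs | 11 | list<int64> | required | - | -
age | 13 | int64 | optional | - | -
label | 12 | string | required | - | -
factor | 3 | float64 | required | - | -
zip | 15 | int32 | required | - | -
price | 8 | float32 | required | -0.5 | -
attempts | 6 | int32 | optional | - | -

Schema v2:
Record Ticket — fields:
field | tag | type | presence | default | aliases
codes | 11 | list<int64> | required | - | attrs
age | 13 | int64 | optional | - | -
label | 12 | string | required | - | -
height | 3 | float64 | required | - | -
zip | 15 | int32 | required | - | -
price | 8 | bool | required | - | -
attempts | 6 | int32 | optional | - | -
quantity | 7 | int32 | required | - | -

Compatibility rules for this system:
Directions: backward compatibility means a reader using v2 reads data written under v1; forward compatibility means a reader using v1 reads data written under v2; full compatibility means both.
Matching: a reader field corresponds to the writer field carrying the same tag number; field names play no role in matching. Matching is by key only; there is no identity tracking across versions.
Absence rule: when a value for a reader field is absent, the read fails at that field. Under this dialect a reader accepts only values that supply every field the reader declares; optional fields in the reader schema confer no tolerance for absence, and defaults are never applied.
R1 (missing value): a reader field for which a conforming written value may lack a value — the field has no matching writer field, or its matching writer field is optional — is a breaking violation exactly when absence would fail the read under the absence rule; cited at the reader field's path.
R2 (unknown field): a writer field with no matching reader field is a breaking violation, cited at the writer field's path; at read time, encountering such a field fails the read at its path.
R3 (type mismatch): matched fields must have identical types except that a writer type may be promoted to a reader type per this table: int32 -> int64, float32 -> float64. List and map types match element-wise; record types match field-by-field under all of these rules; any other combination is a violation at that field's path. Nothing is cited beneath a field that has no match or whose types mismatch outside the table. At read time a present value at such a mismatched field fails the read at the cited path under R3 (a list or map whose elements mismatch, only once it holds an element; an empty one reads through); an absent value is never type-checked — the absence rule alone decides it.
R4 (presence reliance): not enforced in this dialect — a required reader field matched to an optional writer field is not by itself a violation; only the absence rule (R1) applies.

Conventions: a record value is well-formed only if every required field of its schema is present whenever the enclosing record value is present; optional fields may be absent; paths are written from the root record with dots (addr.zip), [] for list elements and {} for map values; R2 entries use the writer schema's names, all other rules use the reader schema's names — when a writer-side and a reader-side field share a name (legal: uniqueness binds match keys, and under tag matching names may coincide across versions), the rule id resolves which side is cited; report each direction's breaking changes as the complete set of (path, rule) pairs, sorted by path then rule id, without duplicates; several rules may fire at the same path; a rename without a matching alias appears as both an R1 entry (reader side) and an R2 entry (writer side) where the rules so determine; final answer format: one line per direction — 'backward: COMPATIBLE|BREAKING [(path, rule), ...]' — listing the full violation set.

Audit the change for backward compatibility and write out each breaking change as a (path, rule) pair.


the writer's type comes first in each Ticket pair
backward pass over Ticket, reader schema v2, writer schema v1:
  list<int64> -> list<int64>, writer required: codes aligns to attrs
  int64 -> int64, writer optional: age aligns to age
  string -> string, writer required: label aligns to label
  float64 -> float64, writer required: height aligns to factor
  int32 -> int32, writer required: zip aligns to zip
  float32 -> bool, writer required: price aligns to price
  int32 -> int32, writer optional: attempts aligns to attempts
  quantity: no writer-side match
  breaking: (age, R1)
  breaking: (attempts, R1)
  breaking: (price, R3)
  breaking: (quantity, R1)
  => backward: BREAKING (4)
the other Ticket changes do not affect what is asked:
  renamed field factor to height in record Ticket -> triggers nothing under Ticket's printed rules — same verdict
  renamed field attrs to codes in record Ticket (alias attrs declared on the renamed field) -> triggers nothing under Ticket's printed rules — same verdict

backward: BREAKING [(age, R1), (attempts, R1), (price, R3), (quantity, R1)]


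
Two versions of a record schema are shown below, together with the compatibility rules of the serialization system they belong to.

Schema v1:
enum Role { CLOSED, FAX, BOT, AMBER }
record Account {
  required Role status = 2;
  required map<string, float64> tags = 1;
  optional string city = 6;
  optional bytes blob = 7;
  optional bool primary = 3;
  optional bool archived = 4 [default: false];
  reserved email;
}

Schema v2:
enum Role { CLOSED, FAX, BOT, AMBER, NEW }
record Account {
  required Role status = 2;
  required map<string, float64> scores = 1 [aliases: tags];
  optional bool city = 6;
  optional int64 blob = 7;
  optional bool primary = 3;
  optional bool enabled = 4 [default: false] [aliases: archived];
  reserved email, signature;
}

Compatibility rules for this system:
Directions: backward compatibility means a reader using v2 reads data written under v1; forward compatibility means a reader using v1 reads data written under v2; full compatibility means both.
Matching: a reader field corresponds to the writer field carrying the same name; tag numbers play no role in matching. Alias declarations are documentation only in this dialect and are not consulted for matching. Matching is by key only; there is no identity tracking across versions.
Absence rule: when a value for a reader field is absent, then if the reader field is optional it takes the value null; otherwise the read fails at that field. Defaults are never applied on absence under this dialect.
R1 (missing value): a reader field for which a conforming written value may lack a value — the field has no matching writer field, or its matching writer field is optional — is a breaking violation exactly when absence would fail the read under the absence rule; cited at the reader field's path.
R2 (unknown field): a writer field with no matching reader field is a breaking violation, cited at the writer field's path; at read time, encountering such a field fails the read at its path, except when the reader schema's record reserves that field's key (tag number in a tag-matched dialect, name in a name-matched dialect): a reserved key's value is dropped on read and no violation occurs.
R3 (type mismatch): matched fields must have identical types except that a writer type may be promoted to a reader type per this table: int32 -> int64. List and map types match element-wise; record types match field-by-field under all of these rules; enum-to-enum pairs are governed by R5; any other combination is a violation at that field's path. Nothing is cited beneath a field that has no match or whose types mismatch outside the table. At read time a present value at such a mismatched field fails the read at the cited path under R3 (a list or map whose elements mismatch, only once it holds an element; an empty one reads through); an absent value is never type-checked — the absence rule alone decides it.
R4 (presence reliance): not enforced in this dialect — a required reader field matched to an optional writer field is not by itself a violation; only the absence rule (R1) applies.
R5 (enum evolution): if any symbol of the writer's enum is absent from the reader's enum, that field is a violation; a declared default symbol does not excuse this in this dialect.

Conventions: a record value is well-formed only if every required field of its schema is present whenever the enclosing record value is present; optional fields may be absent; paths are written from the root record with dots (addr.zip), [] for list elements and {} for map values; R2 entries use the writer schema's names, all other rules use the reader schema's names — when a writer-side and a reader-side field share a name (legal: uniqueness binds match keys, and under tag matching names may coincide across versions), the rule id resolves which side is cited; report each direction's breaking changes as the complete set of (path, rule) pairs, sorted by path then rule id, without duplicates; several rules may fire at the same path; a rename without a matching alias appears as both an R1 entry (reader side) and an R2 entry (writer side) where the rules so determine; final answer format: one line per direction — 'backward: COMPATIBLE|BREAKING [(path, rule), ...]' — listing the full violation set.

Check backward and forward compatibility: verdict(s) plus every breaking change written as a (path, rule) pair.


backward: BREAKING [(archived, R2), (blob, R3), (city, R3), (scores, R1), (tags, R2)]; forward: BREAKING [(blob, R3), (city, R3), (enabled, R2), (scores, R2), (status, R5), (tags, R1)]

in Account below, arrows point writer -> reader
backward pass over Account, reader schema v2, writer schema v1:
  status: Role -> Role, writer required; from status
  scores has no writer counterpart
  city: string -> bool, writer optional; from city
  blob: bytes -> int64, writer optional; from blob
  primary: bool -> bool, writer optional; from primary
  enabled has no writer counterpart
  writer tags: unknown to reader
  writer archived: unknown to reader
  rule R2 violated at archived
  rule R3 violated at blob
  rule R3 violated at city
  rule R1 violated at scores
  rule R2 violated at tags
  => backward: BREAKING (5)
forward pass over Account, reader schema v1, writer schema v2:
  status: Role -> Role, writer required; from status
  tags has no writer counterpart
  city: bool -> string, writer optional; from city
  blob: int64 -> bytes, writer optional; from blob
  primary: bool -> bool, writer optional; from primary
  archived has no writer counterpart
  writer scores: unknown to reader
  writer enabled: unknown to reader
  rule R3 violated at blob
  rule R3 violated at city
  rule R2 violated at enabled
  rule R2 violated at scores
  rule R5 violated at status
  rule R1 violated at tags
  => forward: BREAKING (6)


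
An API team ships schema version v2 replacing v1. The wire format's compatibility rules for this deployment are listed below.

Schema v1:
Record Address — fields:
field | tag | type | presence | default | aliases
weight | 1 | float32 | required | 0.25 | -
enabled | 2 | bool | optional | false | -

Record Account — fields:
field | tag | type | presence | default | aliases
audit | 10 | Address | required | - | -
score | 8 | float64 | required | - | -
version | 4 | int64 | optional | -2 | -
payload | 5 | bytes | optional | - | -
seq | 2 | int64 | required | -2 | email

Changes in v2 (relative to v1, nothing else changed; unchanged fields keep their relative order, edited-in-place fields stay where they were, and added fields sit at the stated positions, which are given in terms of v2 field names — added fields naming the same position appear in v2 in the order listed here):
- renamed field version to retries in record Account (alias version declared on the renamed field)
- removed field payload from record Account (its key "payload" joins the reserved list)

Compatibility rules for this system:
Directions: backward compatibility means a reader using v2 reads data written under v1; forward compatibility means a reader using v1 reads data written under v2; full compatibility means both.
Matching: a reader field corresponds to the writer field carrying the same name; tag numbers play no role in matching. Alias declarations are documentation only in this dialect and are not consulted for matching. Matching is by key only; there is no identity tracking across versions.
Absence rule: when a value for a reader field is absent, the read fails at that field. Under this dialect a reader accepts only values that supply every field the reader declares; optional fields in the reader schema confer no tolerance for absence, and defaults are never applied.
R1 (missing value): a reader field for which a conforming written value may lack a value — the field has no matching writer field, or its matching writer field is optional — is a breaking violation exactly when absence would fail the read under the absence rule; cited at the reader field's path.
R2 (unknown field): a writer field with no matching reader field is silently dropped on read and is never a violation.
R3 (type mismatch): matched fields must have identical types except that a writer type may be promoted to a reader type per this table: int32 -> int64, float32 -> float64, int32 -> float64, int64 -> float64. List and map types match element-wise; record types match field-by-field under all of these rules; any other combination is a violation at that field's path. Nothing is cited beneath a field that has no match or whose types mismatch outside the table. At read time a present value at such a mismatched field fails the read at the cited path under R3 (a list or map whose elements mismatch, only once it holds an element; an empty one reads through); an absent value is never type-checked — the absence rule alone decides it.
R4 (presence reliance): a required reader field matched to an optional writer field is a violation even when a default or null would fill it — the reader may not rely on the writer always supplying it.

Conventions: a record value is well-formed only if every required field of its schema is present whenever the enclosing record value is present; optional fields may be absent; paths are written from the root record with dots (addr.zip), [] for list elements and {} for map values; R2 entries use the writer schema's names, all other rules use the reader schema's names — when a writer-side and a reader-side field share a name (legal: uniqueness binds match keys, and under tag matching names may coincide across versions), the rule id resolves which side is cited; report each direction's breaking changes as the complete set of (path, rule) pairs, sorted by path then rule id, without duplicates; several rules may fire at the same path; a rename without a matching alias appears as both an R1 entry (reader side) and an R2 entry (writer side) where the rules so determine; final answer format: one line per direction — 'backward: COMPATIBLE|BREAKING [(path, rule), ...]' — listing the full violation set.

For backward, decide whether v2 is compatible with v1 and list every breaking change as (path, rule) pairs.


backward: BREAKING [(audit.enabled, R1), (retries, R1)]

the writer's type comes first in each Account pair
backward analysis of Account with v2 as reader and v1 as writer:
  audit: Address -> Address, writer required; from audit
  score: float64 -> float64, writer required; from score
  retries: no writer match
  seq: int64 -> int64, writer required; from seq
  writer version: unknown to reader
  writer payload: unknown to reader
  audit.weight: float32 -> float32, writer required; from audit.weight
  audit.enabled: bool -> bool, writer optional; from audit.enabled
  violation R1 at audit.enabled
  violation R1 at retries
  backward on Account therefore BREAKING (2)


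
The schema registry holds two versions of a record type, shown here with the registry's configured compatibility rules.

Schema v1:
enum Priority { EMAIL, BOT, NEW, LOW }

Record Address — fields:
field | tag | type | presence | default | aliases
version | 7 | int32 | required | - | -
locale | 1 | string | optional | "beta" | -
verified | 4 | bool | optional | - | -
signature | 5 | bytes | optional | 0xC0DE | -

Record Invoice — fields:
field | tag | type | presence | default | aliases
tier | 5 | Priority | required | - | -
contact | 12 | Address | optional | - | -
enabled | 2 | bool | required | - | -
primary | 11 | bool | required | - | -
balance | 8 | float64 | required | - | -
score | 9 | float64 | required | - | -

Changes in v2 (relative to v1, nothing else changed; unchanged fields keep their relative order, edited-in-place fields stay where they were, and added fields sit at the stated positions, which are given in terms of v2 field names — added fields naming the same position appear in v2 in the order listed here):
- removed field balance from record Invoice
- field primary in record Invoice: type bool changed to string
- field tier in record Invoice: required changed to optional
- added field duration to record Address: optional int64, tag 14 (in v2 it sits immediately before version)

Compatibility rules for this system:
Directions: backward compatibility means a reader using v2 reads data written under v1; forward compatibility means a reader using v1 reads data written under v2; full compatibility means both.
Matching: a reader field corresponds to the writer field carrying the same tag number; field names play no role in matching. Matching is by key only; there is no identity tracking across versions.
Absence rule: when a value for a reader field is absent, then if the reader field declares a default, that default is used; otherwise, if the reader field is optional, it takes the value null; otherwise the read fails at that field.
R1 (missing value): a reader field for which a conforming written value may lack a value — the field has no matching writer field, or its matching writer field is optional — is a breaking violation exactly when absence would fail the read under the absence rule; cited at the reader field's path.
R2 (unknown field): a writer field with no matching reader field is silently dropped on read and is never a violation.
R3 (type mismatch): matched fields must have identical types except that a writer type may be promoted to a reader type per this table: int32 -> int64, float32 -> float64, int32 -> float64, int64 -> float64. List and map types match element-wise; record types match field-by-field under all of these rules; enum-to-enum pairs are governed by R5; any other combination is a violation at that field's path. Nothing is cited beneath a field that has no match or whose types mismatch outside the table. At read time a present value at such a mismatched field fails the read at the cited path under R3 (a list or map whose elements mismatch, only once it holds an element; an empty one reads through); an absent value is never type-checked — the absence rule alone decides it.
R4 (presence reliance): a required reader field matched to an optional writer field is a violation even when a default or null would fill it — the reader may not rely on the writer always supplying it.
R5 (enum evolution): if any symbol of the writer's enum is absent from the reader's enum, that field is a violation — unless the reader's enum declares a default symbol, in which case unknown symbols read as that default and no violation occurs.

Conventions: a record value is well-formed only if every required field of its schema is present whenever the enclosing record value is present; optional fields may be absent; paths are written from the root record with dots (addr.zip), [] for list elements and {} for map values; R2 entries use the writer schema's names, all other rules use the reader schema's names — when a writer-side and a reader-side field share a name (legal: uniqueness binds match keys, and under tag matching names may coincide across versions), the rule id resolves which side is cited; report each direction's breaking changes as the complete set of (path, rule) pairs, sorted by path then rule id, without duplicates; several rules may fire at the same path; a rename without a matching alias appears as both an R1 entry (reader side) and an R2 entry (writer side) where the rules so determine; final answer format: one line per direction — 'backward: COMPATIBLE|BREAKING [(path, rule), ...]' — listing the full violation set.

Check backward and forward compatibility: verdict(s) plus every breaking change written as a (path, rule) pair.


backward: BREAKING [(primary, R3)]; forward: BREAKING [(balance, R1), (primary, R3), (tier, R1), (tier, R4)]

each type pair in Invoice: writer, then reader
backward analysis of Invoice with v2 as reader and v1 as writer:
  tier <- tier (Priority -> Priority, writer required)
  contact <- contact (Address -> Address, writer optional)
  enabled <- enabled (bool -> bool, writer required)
  primary <- primary (bool -> string, writer required)
  score <- score (float64 -> float64, writer required)
  leftover writer field: balance
  no writer field matches reader contact.duration
  contact.version <- contact.version (int32 -> int32, writer required)
  contact.locale <- contact.locale (string -> string, writer optional)
  contact.verified <- contact.verified (bool -> bool, writer optional)
  contact.signature <- contact.signature (bytes -> bytes, writer optional)
  violation R3 at primary
  backward on Invoice therefore BREAKING (1)
forward analysis of Invoice with v1 as reader and v2 as writer:
  tier <- tier (Priority -> Priority, writer optional)
  contact <- contact (Address -> Address, writer optional)
  enabled <- enabled (bool -> bool, writer required)
  primary <- primary (string -> bool, writer required)
  no writer field matches reader balance
  score <- score (float64 -> float64, writer required)
  contact.version <- contact.version (int32 -> int32, writer required)
  contact.locale <- contact.locale (string -> string, writer optional)
  contact.verified <- contact.verified (bool -> bool, writer optional)
  contact.signature <- contact.signature (bytes -> bytes, writer optional)
  leftover writer field: contact.duration
  violation R1 at balance
  violation R3 at primary
  violation R1 at tier
  violation R4 at tier
  forward on Invoice therefore BREAKING (4)
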